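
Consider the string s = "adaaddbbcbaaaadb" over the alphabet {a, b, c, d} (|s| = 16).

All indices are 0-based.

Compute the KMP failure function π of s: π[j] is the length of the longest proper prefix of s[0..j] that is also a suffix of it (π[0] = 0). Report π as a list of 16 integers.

[0, 0, 1, 1, 2, 0, 0, 0, 0, 0, 1, 1, 1, 1, 2, 0]

π[0] = 0
j=1 s[j]='d': π[1]=0 (border '')
j=2 s[j]='a': π[2]=1 (border 'a')
j=3 s[j]='a': k: 1→0; π[3]=1 (border 'a')
j=4 s[j]='d': π[4]=2 (border 'ad')
j=5 s[j]='d': k: 2→0; π[5]=0 (border '')
j=6 s[j]='b': π[6]=0 (border '')
j=7 s[j]='b': π[7]=0 (border '')
j=8 s[j]='c': π[8]=0 (border '')
j=9 s[j]='b': π[9]=0 (border '')
j=10 s[j]='a': π[10]=1 (border 'a')
j=11 s[j]='a': k: 1→0; π[11]=1 (border 'a')
j=12 s[j]='a': k: 1→0; π[12]=1 (border 'a')
j=13 s[j]='a': k: 1→0; π[13]=1 (border 'a')
j=14 s[j]='d': π[14]=2 (border 'ad')
j=15 s[j]='b': k: 2→0; π[15]=0 (border '')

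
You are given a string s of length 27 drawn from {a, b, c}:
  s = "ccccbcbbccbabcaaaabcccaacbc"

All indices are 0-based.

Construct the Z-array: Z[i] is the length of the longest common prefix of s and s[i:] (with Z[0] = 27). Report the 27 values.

Z[0]=27
i=1: i≥r, start 0; Z[1]=3 extend→box=[1,4)
i=2: min(r-i=2, Z[1]=3)=2; Z[2]=2
i=3: min(r-i=1, Z[2]=2)=1; Z[3]=1
i=4: i≥r, start 0; Z[4]=0
i=5: i≥r, start 0; Z[5]=1 extend→box=[5,6)
i=6: i≥r, start 0; Z[6]=0
i=7: i≥r, start 0; Z[7]=0
i=8: i≥r, start 0; Z[8]=2 extend→box=[8,10)
i=9: min(r-i=1, Z[1]=3)=1; Z[9]=1
i=10: i≥r, start 0; Z[10]=0
i=11: i≥r, start 0; Z[11]=0
i=12: i≥r, start 0; Z[12]=0
i=13: i≥r, start 0; Z[13]=1 extend→box=[13,14)
i=14: i≥r, start 0; Z[14]=0
i=15: i≥r, start 0; Z[15]=0
i=16: i≥r, start 0; Z[16]=0
i=17: i≥r, start 0; Z[17]=0
i=18: i≥r, start 0; Z[18]=0
i=19: i≥r, start 0; Z[19]=3 extend→box=[19,22)
i=20: min(r-i=2, Z[1]=3)=2; Z[20]=2
i=21: min(r-i=1, Z[2]=2)=1; Z[21]=1
i=22: i≥r, start 0; Z[22]=0
i=23: i≥r, start 0; Z[23]=0
i=24: i≥r, start 0; Z[24]=1 extend→box=[24,25)
i=25: i≥r, start 0; Z[25]=0
i=26: i≥r, start 0; Z[26]=1 extend→box=[26,27)

[27, 3, 2, 1, 0, 1, 0, 0, 2, 1, 0, 0, 0, 1, 0, 0, 0, 0, 0, 3, 2, 1, 0, 0, 1, 0, 1]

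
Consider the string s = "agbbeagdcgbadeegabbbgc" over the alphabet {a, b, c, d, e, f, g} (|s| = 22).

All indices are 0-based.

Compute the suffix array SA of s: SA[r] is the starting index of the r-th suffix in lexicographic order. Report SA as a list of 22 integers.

rank | idx | suffix
   0 |  16 | abbbgc
   1 |  11 | adeegabbbgc
   2 |   0 | agbbeagdcgbadeegabbbgc
   3 |   5 | agdcgbadeegabbbgc
   4 |  10 | badeegabbbgc
   5 |  17 | bbbgc
   6 |   2 | bbeagdcgbadeegabbbgc
   7 |  18 | bbgc
   8 |   3 | beagdcgbadeegabbbgc
   9 |  19 | bgc
  10 |  21 | c
  11 |   8 | cgbadeegabbbgc
  12 |   7 | dcgbadeegabbbgc
  13 |  12 | deegabbbgc
  14 |   4 | eagdcgbadeegabbbgc
  15 |  13 | eegabbbgc
  16 |  14 | egabbbgc
  17 |  15 | gabbbgc
  18 |   9 | gbadeegabbbgc
  19 |   1 | gbbeagdcgbadeegabbbgc
  20 |  20 | gc
  21 |   6 | gdcgbadeegabbbgc

[16, 11, 0, 5, 10, 17, 2, 18, 3, 19, 21, 8, 7, 12, 4, 13, 14, 15, 9, 1, 20, 6]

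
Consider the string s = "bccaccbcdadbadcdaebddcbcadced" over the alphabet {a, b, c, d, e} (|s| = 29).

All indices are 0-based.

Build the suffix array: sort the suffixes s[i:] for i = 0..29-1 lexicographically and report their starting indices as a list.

[3, 9, 12, 24, 16, 11, 22, 0, 6, 18, 2, 23, 21, 5, 1, 4, 7, 14, 26, 28, 8, 15, 10, 20, 13, 25, 19, 17, 27]

sorted suffixes:
  #0 SA[0]=3  'accbcdadbadcdaebddcbcadced'
  #1 SA[1]=9  'adbadcdaebddcbcadced'
  #2 SA[2]=12  'adcdaebddcbcadced'
  #3 SA[3]=24  'adced'
  #4 SA[4]=16  'aebddcbcadced'
  #5 SA[5]=11  'badcdaebddcbcadced'
  #6 SA[6]=22  'bcadced'
  #7 SA[7]=0  'bccaccbcdadbadcdaebddcbcadced'
  #8 SA[8]=6  'bcdadbadcdaebddcbcadced'
  #9 SA[9]=18  'bddcbcadced'
  #10 SA[10]=2  'caccbcdadbadcdaebddcbcadced'
  #11 SA[11]=23  'cadced'
  #12 SA[12]=21  'cbcadced'
  #13 SA[13]=5  'cbcdadbadcdaebddcbcadced'
  #14 SA[14]=1  'ccaccbcdadbadcdaebddcbcadced'
  #15 SA[15]=4  'ccbcdadbadcdaebddcbcadced'
  #16 SA[16]=7  'cdadbadcdaebddcbcadced'
  #17 SA[17]=14  'cdaebddcbcadced'
  #18 SA[18]=26  'ced'
  #19 SA[19]=28  'd'
  #20 SA[20]=8  'dadbadcdaebddcbcadced'
  #21 SA[21]=15  'daebddcbcadced'
  #22 SA[22]=10  'dbadcdaebddcbcadced'
  #23 SA[23]=20  'dcbcadced'
  #24 SA[24]=13  'dcdaebddcbcadced'
  #25 SA[25]=25  'dced'
  #26 SA[26]=19  'ddcbcadced'
  #27 SA[27]=17  'ebddcbcadced'
  #28 SA[28]=27  'ed'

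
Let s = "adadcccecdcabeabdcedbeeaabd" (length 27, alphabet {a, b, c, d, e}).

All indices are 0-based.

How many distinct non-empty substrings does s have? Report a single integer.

345

rank | idx | suffix
   0 |  23 | aabd
   1 |  24 | abd
   2 |  14 | abdcedbeeaabd
   3 |  11 | abeabdcedbeeaabd
   4 |   0 | adadcccecdcabeabdcedbeeaabd
   5 |   2 | adcccecdcabeabdcedbeeaabd
   6 |  25 | bd
   7 |  15 | bdcedbeeaabd
   8 |  12 | beabdcedbeeaabd
   9 |  20 | beeaabd
  10 |  10 | cabeabdcedbeeaabd
  11 |   4 | cccecdcabeabdcedbeeaabd
  12 |   5 | ccecdcabeabdcedbeeaabd
  13 |   8 | cdcabeabdcedbeeaabd
  14 |   6 | cecdcabeabdcedbeeaabd
  15 |  17 | cedbeeaabd
  16 |  26 | d
  17 |   1 | dadcccecdcabeabdcedbeeaabd
  18 |  19 | dbeeaabd
  19 |   9 | dcabeabdcedbeeaabd
  20 |   3 | dcccecdcabeabdcedbeeaabd
  21 |  16 | dcedbeeaabd
  22 |  22 | eaabd
  23 |  13 | eabdcedbeeaabd
  24 |   7 | ecdcabeabdcedbeeaabd
  25 |  18 | edbeeaabd
  26 |  21 | eeaabd

SA = [23, 24, 14, 11, 0, 2, 25, 15, 12, 20, 10, 4, 5, 8, 6, 17, 26, 1, 19, 9, 3, 16, 22, 13, 7, 18, 21]
[i] adj suffixes → lcp
  [1] 23/24 → 1 ('a')
  [2] 24/14 → 3 ('abd')
  [3] 14/11 → 2 ('ab')
  [4] 11/0 → 1 ('a')
  [5] 0/2 → 2 ('ad')
  [6] 2/25 → 0 ('')
  [7] 25/15 → 2 ('bd')
  [8] 15/12 → 1 ('b')
  [9] 12/20 → 2 ('be')
  [10] 20/10 → 0 ('')
  [11] 10/4 → 1 ('c')
  [12] 4/5 → 2 ('cc')
  [13] 5/8 → 1 ('c')
  [14] 8/6 → 1 ('c')
  [15] 6/17 → 2 ('ce')
  [16] 17/26 → 0 ('')
  [17] 26/1 → 1 ('d')
  [18] 1/19 → 1 ('d')
  [19] 19/9 → 1 ('d')
  [20] 9/3 → 2 ('dc')
  [21] 3/16 → 2 ('dc')
  [22] 16/22 → 0 ('')
  [23] 22/13 → 2 ('ea')
  [24] 13/7 → 1 ('e')
  [25] 7/18 → 1 ('e')
  [26] 18/21 → 1 ('e')

n(n+1)/2 = 27·28/2 = 378
Σ LCP = 0 + 1 + 3 + 2 + 1 + 2 + 0 + 2 + 1 + 2 + 0 + 1 + 2 + 1 + 1 + 2 + 0 + 1 + 1 + 1 + 2 + 2 + 0 + 2 + 1 + 1 + 1 = 33
distinct = 378 − 33 = 345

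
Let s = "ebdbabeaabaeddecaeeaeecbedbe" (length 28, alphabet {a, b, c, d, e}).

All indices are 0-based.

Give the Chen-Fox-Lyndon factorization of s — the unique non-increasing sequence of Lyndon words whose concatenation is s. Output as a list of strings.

emit factor 1: 'e' (i=0, period=1)
emit factor 2: 'bd' (i=1, period=2)
emit factor 3: 'b' (i=3, period=1)
emit factor 4: 'abe' (i=4, period=3)
emit factor 5: 'aabaeddecaeeaeecbedbe' (i=7, period=21)

["e", "bd", "b", "abe", "aabaeddecaeeaeecbedbe"]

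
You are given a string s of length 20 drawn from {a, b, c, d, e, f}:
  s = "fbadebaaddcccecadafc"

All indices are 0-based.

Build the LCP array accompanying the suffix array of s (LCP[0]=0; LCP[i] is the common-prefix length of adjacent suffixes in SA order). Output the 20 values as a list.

[0, 1, 2, 2, 1, 0, 2, 0, 1, 1, 2, 1, 0, 1, 1, 1, 0, 1, 0, 1]

rank | idx | suffix
   0 |   6 | aaddcccecadafc
   1 |  15 | adafc
   2 |   7 | addcccecadafc
   3 |   2 | adebaaddcccecadafc
   4 |  17 | afc
   5 |   5 | baaddcccecadafc
   6 |   1 | badebaaddcccecadafc
   7 |  19 | c
   8 |  14 | cadafc
   9 |  10 | cccecadafc
  10 |  11 | ccecadafc
  11 |  12 | cecadafc
  12 |  16 | dafc
  13 |   9 | dcccecadafc
  14 |   8 | ddcccecadafc
  15 |   3 | debaaddcccecadafc
  16 |   4 | ebaaddcccecadafc
  17 |  13 | ecadafc
  18 |   0 | fbadebaaddcccecadafc
  19 |  18 | fc

SA = [6, 15, 7, 2, 17, 5, 1, 19, 14, 10, 11, 12, 16, 9, 8, 3, 4, 13, 0, 18]
i: (SA[i-1],SA[i]) lcp shared
  1: (6,15) 1 'a'
  2: (15,7) 2 'ad'
  3: (7,2) 2 'ad'
  4: (2,17) 1 'a'
  5: (17,5) 0 ''
  6: (5,1) 2 'ba'
  7: (1,19) 0 ''
  8: (19,14) 1 'c'
  9: (14,10) 1 'c'
  10: (10,11) 2 'cc'
  11: (11,12) 1 'c'
  12: (12,16) 0 ''
  13: (16,9) 1 'd'
  14: (9,8) 1 'd'
  15: (8,3) 1 'd'
  16: (3,4) 0 ''
  17: (4,13) 1 'e'
  18: (13,0) 0 ''
  19: (0,18) 1 'f'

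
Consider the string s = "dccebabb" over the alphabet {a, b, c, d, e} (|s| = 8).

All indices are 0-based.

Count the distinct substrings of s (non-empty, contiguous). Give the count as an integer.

33

rank | idx | suffix
   0 |   5 | abb
   1 |   7 | b
   2 |   4 | babb
   3 |   6 | bb
   4 |   1 | ccebabb
   5 |   2 | cebabb
   6 |   0 | dccebabb
   7 |   3 | ebabb

SA = [5, 7, 4, 6, 1, 2, 0, 3]
rank  pair      lcp
   1  s[5:],s[7:]  0  ''
   2  s[7:],s[4:]  1  'b'
   3  s[4:],s[6:]  1  'b'
   4  s[6:],s[1:]  0  ''
   5  s[1:],s[2:]  1  'c'
   6  s[2:],s[0:]  0  ''
   7  s[0:],s[3:]  0  ''

n(n+1)/2 = 8·9/2 = 36
Σ LCP = 0 + 0 + 1 + 1 + 0 + 1 + 0 + 0 = 3
distinct = 36 − 3 = 33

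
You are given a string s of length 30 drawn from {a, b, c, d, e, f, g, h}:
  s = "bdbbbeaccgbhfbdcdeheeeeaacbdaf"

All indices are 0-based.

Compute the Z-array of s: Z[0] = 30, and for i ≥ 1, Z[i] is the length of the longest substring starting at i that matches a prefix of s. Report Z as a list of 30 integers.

Z[0]=30
i=1: i≥r, start 0; Z[1]=0
i=2: i≥r, start 0; Z[2]=1 extend→box=[2,3)
i=3: i≥r, start 0; Z[3]=1 extend→box=[3,4)
i=4: i≥r, start 0; Z[4]=1 extend→box=[4,5)
i=5: i≥r, start 0; Z[5]=0
i=6: i≥r, start 0; Z[6]=0
i=7: i≥r, start 0; Z[7]=0
i=8: i≥r, start 0; Z[8]=0
i=9: i≥r, start 0; Z[9]=0
i=10: i≥r, start 0; Z[10]=1 extend→box=[10,11)
i=11: i≥r, start 0; Z[11]=0
i=12: i≥r, start 0; Z[12]=0
i=13: i≥r, start 0; Z[13]=2 extend→box=[13,15)
i=14: min(r-i=1, Z[1]=0)=0; Z[14]=0
i=15: i≥r, start 0; Z[15]=0
i=16: i≥r, start 0; Z[16]=0
i=17: i≥r, start 0; Z[17]=0
i=18: i≥r, start 0; Z[18]=0
i=19: i≥r, start 0; Z[19]=0
i=20: i≥r, start 0; Z[20]=0
i=21: i≥r, start 0; Z[21]=0
i=22: i≥r, start 0; Z[22]=0
i=23: i≥r, start 0; Z[23]=0
i=24: i≥r, start 0; Z[24]=0
i=25: i≥r, start 0; Z[25]=0
i=26: i≥r, start 0; Z[26]=2 extend→box=[26,28)
i=27: min(r-i=1, Z[1]=0)=0; Z[27]=0
i=28: i≥r, start 0; Z[28]=0
i=29: i≥r, start 0; Z[29]=0

[30, 0, 1, 1, 1, 0, 0, 0, 0, 0, 1, 0, 0, 2, 0, 0, 0, 0, 0, 0, 0, 0, 0, 0, 0, 0, 2, 0, 0, 0]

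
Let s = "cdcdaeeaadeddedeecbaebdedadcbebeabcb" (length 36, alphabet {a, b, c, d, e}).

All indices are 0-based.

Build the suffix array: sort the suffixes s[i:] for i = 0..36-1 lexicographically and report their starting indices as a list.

sorted suffixes:
  #0 SA[0]=7  'aadeddedeecbaebdedadcbebeabcb'
  #1 SA[1]=32  'abcb'
  #2 SA[2]=25  'adcbebeabcb'
  #3 SA[3]=8  'adeddedeecbaebdedadcbebeabcb'
  #4 SA[4]=19  'aebdedadcbebeabcb'
  #5 SA[5]=4  'aeeaadeddedeecbaebdedadcbebeabcb'
  #6 SA[6]=35  'b'
  #7 SA[7]=18  'baebdedadcbebeabcb'
  #8 SA[8]=33  'bcb'
  #9 SA[9]=21  'bdedadcbebeabcb'
  #10 SA[10]=30  'beabcb'
  #11 SA[11]=28  'bebeabcb'
  #12 SA[12]=34  'cb'
  #13 SA[13]=17  'cbaebdedadcbebeabcb'
  #14 SA[14]=27  'cbebeabcb'
  #15 SA[15]=2  'cdaeeaadeddedeecbaebdedadcbebeabcb'
  #16 SA[16]=0  'cdcdaeeaadeddedeecbaebdedadcbebeabcb'
  #17 SA[17]=24  'dadcbebeabcb'
  #18 SA[18]=3  'daeeaadeddedeecbaebdedadcbebeabcb'
  #19 SA[19]=26  'dcbebeabcb'
  #20 SA[20]=1  'dcdaeeaadeddedeecbaebdedadcbebeabcb'
  #21 SA[21]=11  'ddedeecbaebdedadcbebeabcb'
  #22 SA[22]=22  'dedadcbebeabcb'
  #23 SA[23]=9  'deddedeecbaebdedadcbebeabcb'
  #24 SA[24]=12  'dedeecbaebdedadcbebeabcb'
  #25 SA[25]=14  'deecbaebdedadcbebeabcb'
  #26 SA[26]=6  'eaadeddedeecbaebdedadcbebeabcb'
  #27 SA[27]=31  'eabcb'
  #28 SA[28]=20  'ebdedadcbebeabcb'
  #29 SA[29]=29  'ebeabcb'
  #30 SA[30]=16  'ecbaebdedadcbebeabcb'
  #31 SA[31]=23  'edadcbebeabcb'
  #32 SA[32]=10  'eddedeecbaebdedadcbebeabcb'
  #33 SA[33]=13  'edeecbaebdedadcbebeabcb'
  #34 SA[34]=5  'eeaadeddedeecbaebdedadcbebeabcb'
  #35 SA[35]=15  'eecbaebdedadcbebeabcb'

[7, 32, 25, 8, 19, 4, 35, 18, 33, 21, 30, 28, 34, 17, 27, 2, 0, 24, 3, 26, 1, 11, 22, 9, 12, 14, 6, 31, 20, 29, 16, 23, 10, 13, 5, 15]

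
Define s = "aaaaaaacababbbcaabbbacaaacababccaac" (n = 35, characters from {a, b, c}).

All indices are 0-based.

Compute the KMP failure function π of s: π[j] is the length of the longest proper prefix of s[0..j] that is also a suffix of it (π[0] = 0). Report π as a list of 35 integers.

π[0] = 0
j=1 s[j]='a': π[1]=1 (border 'a')
j=2 s[j]='a': π[2]=2 (border 'aa')
j=3 s[j]='a': π[3]=3 (border 'aaa')
j=4 s[j]='a': π[4]=4 (border 'aaaa')
j=5 s[j]='a': π[5]=5 (border 'aaaaa')
j=6 s[j]='a': π[6]=6 (border 'aaaaaa')
j=7 s[j]='c': k: 6→5→4→3→2→1→0; π[7]=0 (border '')
j=8 s[j]='a': π[8]=1 (border 'a')
j=9 s[j]='b': k: 1→0; π[9]=0 (border '')
j=10 s[j]='a': π[10]=1 (border 'a')
j=11 s[j]='b': k: 1→0; π[11]=0 (border '')
j=12 s[j]='b': π[12]=0 (border '')
j=13 s[j]='b': π[13]=0 (border '')
j=14 s[j]='c': π[14]=0 (border '')
j=15 s[j]='a': π[15]=1 (border 'a')
j=16 s[j]='a': π[16]=2 (border 'aa')
j=17 s[j]='b': k: 2→1→0; π[17]=0 (border '')
j=18 s[j]='b': π[18]=0 (border '')
j=19 s[j]='b': π[19]=0 (border '')
j=20 s[j]='a': π[20]=1 (border 'a')
j=21 s[j]='c': k: 1→0; π[21]=0 (border '')
j=22 s[j]='a': π[22]=1 (border 'a')
j=23 s[j]='a': π[23]=2 (border 'aa')
j=24 s[j]='a': π[24]=3 (border 'aaa')
j=25 s[j]='c': k: 3→2→1→0; π[25]=0 (border '')
j=26 s[j]='a': π[26]=1 (border 'a')
j=27 s[j]='b': k: 1→0; π[27]=0 (border '')
j=28 s[j]='a': π[28]=1 (border 'a')
j=29 s[j]='b': k: 1→0; π[29]=0 (border '')
j=30 s[j]='c': π[30]=0 (border '')
j=31 s[j]='c': π[31]=0 (border '')
j=32 s[j]='a': π[32]=1 (border 'a')
j=33 s[j]='a': π[33]=2 (border 'aa')
j=34 s[j]='c': k: 2→1→0; π[34]=0 (border '')

[0, 1, 2, 3, 4, 5, 6, 0, 1, 0, 1, 0, 0, 0, 0, 1, 2, 0, 0, 0, 1, 0, 1, 2, 3, 0, 1, 0, 1, 0, 0, 0, 1, 2, 0]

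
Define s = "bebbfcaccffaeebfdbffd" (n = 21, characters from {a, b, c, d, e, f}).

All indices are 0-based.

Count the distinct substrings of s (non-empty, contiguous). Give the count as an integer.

rank→(start, suffix):
  0 → (6, 'accffaeebfdbffd')
  1 → (11, 'aeebfdbffd')
  2 → (2, 'bbfcaccffaeebfdbffd')
  3 → (0, 'bebbfcaccffaeebfdbffd')
  4 → (3, 'bfcaccffaeebfdbffd')
  5 → (14, 'bfdbffd')
  6 → (17, 'bffd')
  7 → (5, 'caccffaeebfdbffd')
  8 → (7, 'ccffaeebfdbffd')
  9 → (8, 'cffaeebfdbffd')
  10 → (20, 'd')
  11 → (16, 'dbffd')
  12 → (1, 'ebbfcaccffaeebfdbffd')
  13 → (13, 'ebfdbffd')
  14 → (12, 'eebfdbffd')
  15 → (10, 'faeebfdbffd')
  16 → (4, 'fcaccffaeebfdbffd')
  17 → (19, 'fd')
  18 → (15, 'fdbffd')
  19 → (9, 'ffaeebfdbffd')
  20 → (18, 'ffd')

SA = [6, 11, 2, 0, 3, 14, 17, 5, 7, 8, 20, 16, 1, 13, 12, 10, 4, 19, 15, 9, 18]
rank  pair      lcp
   1  s[6:],s[11:]  1  'a'
   2  s[11:],s[2:]  0  ''
   3  s[2:],s[0:]  1  'b'
   4  s[0:],s[3:]  1  'b'
   5  s[3:],s[14:]  2  'bf'
   6  s[14:],s[17:]  2  'bf'
   7  s[17:],s[5:]  0  ''
   8  s[5:],s[7:]  1  'c'
   9  s[7:],s[8:]  1  'c'
  10  s[8:],s[20:]  0  ''
  11  s[20:],s[16:]  1  'd'
  12  s[16:],s[1:]  0  ''
  13  s[1:],s[13:]  2  'eb'
  14  s[13:],s[12:]  1  'e'
  15  s[12:],s[10:]  0  ''
  16  s[10:],s[4:]  1  'f'
  17  s[4:],s[19:]  1  'f'
  18  s[19:],s[15:]  2  'fd'
  19  s[15:],s[9:]  1  'f'
  20  s[9:],s[18:]  2  'ff'

n(n+1)/2 = 21·22/2 = 231
Σ LCP = 0 + 1 + 0 + 1 + 1 + 2 + 2 + 0 + 1 + 1 + 0 + 1 + 0 + 2 + 1 + 0 + 1 + 1 + 2 + 1 + 2 = 20
distinct = 231 − 20 = 211

211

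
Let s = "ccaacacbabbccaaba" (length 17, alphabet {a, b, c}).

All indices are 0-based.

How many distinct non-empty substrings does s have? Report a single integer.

sorted suffixes:
  #0 SA[0]=16  'a'
  #1 SA[1]=13  'aaba'
  #2 SA[2]=2  'aacacbabbccaaba'
  #3 SA[3]=14  'aba'
  #4 SA[4]=8  'abbccaaba'
  #5 SA[5]=3  'acacbabbccaaba'
  #6 SA[6]=5  'acbabbccaaba'
  #7 SA[7]=15  'ba'
  #8 SA[8]=7  'babbccaaba'
  #9 SA[9]=9  'bbccaaba'
  #10 SA[10]=10  'bccaaba'
  #11 SA[11]=12  'caaba'
  #12 SA[12]=1  'caacacbabbccaaba'
  #13 SA[13]=4  'cacbabbccaaba'
  #14 SA[14]=6  'cbabbccaaba'
  #15 SA[15]=11  'ccaaba'
  #16 SA[16]=0  'ccaacacbabbccaaba'

SA = [16, 13, 2, 14, 8, 3, 5, 15, 7, 9, 10, 12, 1, 4, 6, 11, 0]
rank  pair      lcp
   1  s[16:],s[13:]  1  'a'
   2  s[13:],s[2:]  2  'aa'
   3  s[2:],s[14:]  1  'a'
   4  s[14:],s[8:]  2  'ab'
   5  s[8:],s[3:]  1  'a'
   6  s[3:],s[5:]  2  'ac'
   7  s[5:],s[15:]  0  ''
   8  s[15:],s[7:]  2  'ba'
   9  s[7:],s[9:]  1  'b'
  10  s[9:],s[10:]  1  'b'
  11  s[10:],s[12:]  0  ''
  12  s[12:],s[1:]  3  'caa'
  13  s[1:],s[4:]  2  'ca'
  14  s[4:],s[6:]  1  'c'
  15  s[6:],s[11:]  1  'c'
  16  s[11:],s[0:]  4  'ccaa'

n(n+1)/2 = 17·18/2 = 153
Σ LCP = 0 + 1 + 2 + 1 + 2 + 1 + 2 + 0 + 2 + 1 + 1 + 0 + 3 + 2 + 1 + 1 + 4 = 24
distinct = 153 − 24 = 129

129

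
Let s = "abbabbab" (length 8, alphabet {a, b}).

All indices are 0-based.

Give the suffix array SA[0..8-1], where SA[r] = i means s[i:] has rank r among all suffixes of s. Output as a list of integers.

rank→(start, suffix):
  0 → (6, 'ab')
  1 → (3, 'abbab')
  2 → (0, 'abbabbab')
  3 → (7, 'b')
  4 → (5, 'bab')
  5 → (2, 'babbab')
  6 → (4, 'bbab')
  7 → (1, 'bbabbab')

[6, 3, 0, 7, 5, 2, 4, 1]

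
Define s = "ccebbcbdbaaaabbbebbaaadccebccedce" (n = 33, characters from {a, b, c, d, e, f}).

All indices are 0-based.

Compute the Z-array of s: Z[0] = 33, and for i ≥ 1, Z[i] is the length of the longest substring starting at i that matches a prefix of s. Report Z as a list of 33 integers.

Z[0]=33
i=1: i≥r, start 0; Z[1]=1 extend→box=[1,2)
i=2: i≥r, start 0; Z[2]=0
i=3: i≥r, start 0; Z[3]=0
i=4: i≥r, start 0; Z[4]=0
i=5: i≥r, start 0; Z[5]=1 extend→box=[5,6)
i=6: i≥r, start 0; Z[6]=0
i=7: i≥r, start 0; Z[7]=0
i=8: i≥r, start 0; Z[8]=0
i=9: i≥r, start 0; Z[9]=0
i=10: i≥r, start 0; Z[10]=0
i=11: i≥r, start 0; Z[11]=0
i=12: i≥r, start 0; Z[12]=0
i=13: i≥r, start 0; Z[13]=0
i=14: i≥r, start 0; Z[14]=0
i=15: i≥r, start 0; Z[15]=0
i=16: i≥r, start 0; Z[16]=0
i=17: i≥r, start 0; Z[17]=0
i=18: i≥r, start 0; Z[18]=0
i=19: i≥r, start 0; Z[19]=0
i=20: i≥r, start 0; Z[20]=0
i=21: i≥r, start 0; Z[21]=0
i=22: i≥r, start 0; Z[22]=0
i=23: i≥r, start 0; Z[23]=4 extend→box=[23,27)
i=24: min(r-i=3, Z[1]=1)=1; Z[24]=1
i=25: min(r-i=2, Z[2]=0)=0; Z[25]=0
i=26: min(r-i=1, Z[3]=0)=0; Z[26]=0
i=27: i≥r, start 0; Z[27]=3 extend→box=[27,30)
i=28: min(r-i=2, Z[1]=1)=1; Z[28]=1
i=29: min(r-i=1, Z[2]=0)=0; Z[29]=0
i=30: i≥r, start 0; Z[30]=0
i=31: i≥r, start 0; Z[31]=1 extend→box=[31,32)
i=32: i≥r, start 0; Z[32]=0

[33, 1, 0, 0, 0, 1, 0, 0, 0, 0, 0, 0, 0, 0, 0, 0, 0, 0, 0, 0, 0, 0, 0, 4, 1, 0, 0, 3, 1, 0, 0, 1, 0]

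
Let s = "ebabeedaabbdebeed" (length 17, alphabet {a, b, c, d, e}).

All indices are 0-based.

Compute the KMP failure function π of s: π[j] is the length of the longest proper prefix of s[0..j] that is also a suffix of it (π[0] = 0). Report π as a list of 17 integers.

π[0] = 0
j=1 s[j]='b': π[1]=0 (border '')
j=2 s[j]='a': π[2]=0 (border '')
j=3 s[j]='b': π[3]=0 (border '')
j=4 s[j]='e': π[4]=1 (border 'e')
j=5 s[j]='e': k: 1→0; π[5]=1 (border 'e')
j=6 s[j]='d': k: 1→0; π[6]=0 (border '')
j=7 s[j]='a': π[7]=0 (border '')
j=8 s[j]='a': π[8]=0 (border '')
j=9 s[j]='b': π[9]=0 (border '')
j=10 s[j]='b': π[10]=0 (border '')
j=11 s[j]='d': π[11]=0 (border '')
j=12 s[j]='e': π[12]=1 (border 'e')
j=13 s[j]='b': π[13]=2 (border 'eb')
j=14 s[j]='e': k: 2→0; π[14]=1 (border 'e')
j=15 s[j]='e': k: 1→0; π[15]=1 (border 'e')
j=16 s[j]='d': k: 1→0; π[16]=0 (border '')

[0, 0, 0, 0, 1, 1, 0, 0, 0, 0, 0, 0, 1, 2, 1, 1, 0]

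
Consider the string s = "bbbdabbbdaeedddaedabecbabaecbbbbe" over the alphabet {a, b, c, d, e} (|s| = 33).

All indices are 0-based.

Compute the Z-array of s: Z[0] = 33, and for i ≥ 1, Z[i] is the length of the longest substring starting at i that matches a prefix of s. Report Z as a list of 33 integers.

[33, 2, 1, 0, 0, 5, 2, 1, 0, 0, 0, 0, 0, 0, 0, 0, 0, 0, 0, 1, 0, 0, 1, 0, 1, 0, 0, 0, 3, 3, 2, 1, 0]

Z[0]=33
i=1: i≥r, start 0; Z[1]=2 extend→box=[1,3)
i=2: min(r-i=1, Z[1]=2)=1; Z[2]=1
i=3: i≥r, start 0; Z[3]=0
i=4: i≥r, start 0; Z[4]=0
i=5: i≥r, start 0; Z[5]=5 extend→box=[5,10)
i=6: min(r-i=4, Z[1]=2)=2; Z[6]=2
i=7: min(r-i=3, Z[2]=1)=1; Z[7]=1
i=8: min(r-i=2, Z[3]=0)=0; Z[8]=0
i=9: min(r-i=1, Z[4]=0)=0; Z[9]=0
i=10: i≥r, start 0; Z[10]=0
i=11: i≥r, start 0; Z[11]=0
i=12: i≥r, start 0; Z[12]=0
i=13: i≥r, start 0; Z[13]=0
i=14: i≥r, start 0; Z[14]=0
i=15: i≥r, start 0; Z[15]=0
i=16: i≥r, start 0; Z[16]=0
i=17: i≥r, start 0; Z[17]=0
i=18: i≥r, start 0; Z[18]=0
i=19: i≥r, start 0; Z[19]=1 extend→box=[19,20)
i=20: i≥r, start 0; Z[20]=0
i=21: i≥r, start 0; Z[21]=0
i=22: i≥r, start 0; Z[22]=1 extend→box=[22,23)
i=23: i≥r, start 0; Z[23]=0
i=24: i≥r, start 0; Z[24]=1 extend→box=[24,25)
i=25: i≥r, start 0; Z[25]=0
i=26: i≥r, start 0; Z[26]=0
i=27: i≥r, start 0; Z[27]=0
i=28: i≥r, start 0; Z[28]=3 extend→box=[28,31)
i=29: min(r-i=2, Z[1]=2)=2; Z[29]=3 extend→box=[29,32)
i=30: min(r-i=2, Z[1]=2)=2; Z[30]=2
i=31: min(r-i=1, Z[2]=1)=1; Z[31]=1
i=32: i≥r, start 0; Z[32]=0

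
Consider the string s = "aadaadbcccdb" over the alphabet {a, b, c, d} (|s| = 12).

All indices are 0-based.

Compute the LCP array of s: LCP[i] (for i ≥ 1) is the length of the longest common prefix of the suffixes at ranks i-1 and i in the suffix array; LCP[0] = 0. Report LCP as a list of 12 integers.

sorted suffixes:
  #0 SA[0]=0  'aadaadbcccdb'
  #1 SA[1]=3  'aadbcccdb'
  #2 SA[2]=1  'adaadbcccdb'
  #3 SA[3]=4  'adbcccdb'
  #4 SA[4]=11  'b'
  #5 SA[5]=6  'bcccdb'
  #6 SA[6]=7  'cccdb'
  #7 SA[7]=8  'ccdb'
  #8 SA[8]=9  'cdb'
  #9 SA[9]=2  'daadbcccdb'
  #10 SA[10]=10  'db'
  #11 SA[11]=5  'dbcccdb'

SA = [0, 3, 1, 4, 11, 6, 7, 8, 9, 2, 10, 5]
[i] adj suffixes → lcp
  [1] 0/3 → 3 ('aad')
  [2] 3/1 → 1 ('a')
  [3] 1/4 → 2 ('ad')
  [4] 4/11 → 0 ('')
  [5] 11/6 → 1 ('b')
  [6] 6/7 → 0 ('')
  [7] 7/8 → 2 ('cc')
  [8] 8/9 → 1 ('c')
  [9] 9/2 → 0 ('')
  [10] 2/10 → 1 ('d')
  [11] 10/5 → 2 ('db')

[0, 3, 1, 2, 0, 1, 0, 2, 1, 0, 1, 2]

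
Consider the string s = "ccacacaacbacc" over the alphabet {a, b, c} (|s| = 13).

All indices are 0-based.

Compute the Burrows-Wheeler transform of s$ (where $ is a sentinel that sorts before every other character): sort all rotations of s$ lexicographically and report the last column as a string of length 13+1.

rank  rotation        last
    0  $ccacacaacbacc  c
    1  aacbacc$ccacac  c
    2  acaacbacc$ccac  c
    3  acacaacbacc$cc  c
    4  acbacc$ccacaca  a
    5  acc$ccacacaacb  b
    6  bacc$ccacacaac  c
    7  c$ccacacaacbac  c
    8  caacbacc$ccaca  a
    9  cacaacbacc$cca  a
   10  cacacaacbacc$c  c
   11  cbacc$ccacacaa  a
   12  cc$ccacacaacba  a
   13  ccacacaacbacc$  $

ccccabccaacaa$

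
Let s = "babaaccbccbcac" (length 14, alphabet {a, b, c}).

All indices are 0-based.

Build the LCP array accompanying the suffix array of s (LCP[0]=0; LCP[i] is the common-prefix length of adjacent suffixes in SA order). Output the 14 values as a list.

[0, 1, 1, 2, 0, 2, 1, 2, 0, 1, 1, 3, 1, 4]

rank | idx | suffix
   0 |   3 | aaccbccbcac
   1 |   1 | abaaccbccbcac
   2 |  12 | ac
   3 |   4 | accbccbcac
   4 |   2 | baaccbccbcac
   5 |   0 | babaaccbccbcac
   6 |  10 | bcac
   7 |   7 | bccbcac
   8 |  13 | c
   9 |  11 | cac
  10 |   9 | cbcac
  11 |   6 | cbccbcac
  12 |   8 | ccbcac
  13 |   5 | ccbccbcac

SA = [3, 1, 12, 4, 2, 0, 10, 7, 13, 11, 9, 6, 8, 5]
i: (SA[i-1],SA[i]) lcp shared
  1: (3,1) 1 'a'
  2: (1,12) 1 'a'
  3: (12,4) 2 'ac'
  4: (4,2) 0 ''
  5: (2,0) 2 'ba'
  6: (0,10) 1 'b'
  7: (10,7) 2 'bc'
  8: (7,13) 0 ''
  9: (13,11) 1 'c'
  10: (11,9) 1 'c'
  11: (9,6) 3 'cbc'
  12: (6,8) 1 'c'
  13: (8,5) 4 'ccbc'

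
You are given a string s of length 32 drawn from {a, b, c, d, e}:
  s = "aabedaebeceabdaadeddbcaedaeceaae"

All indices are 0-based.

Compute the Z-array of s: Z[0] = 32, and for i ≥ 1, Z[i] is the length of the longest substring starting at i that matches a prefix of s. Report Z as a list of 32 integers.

[32, 1, 0, 0, 0, 1, 0, 0, 0, 0, 0, 1, 0, 0, 2, 1, 0, 0, 0, 0, 0, 0, 1, 0, 0, 1, 0, 0, 0, 2, 1, 0]

Z[0]=32
i=1: i≥r, start 0; Z[1]=1 scan→box=[1,2)
i=2: i≥r, start 0; Z[2]=0
i=3: i≥r, start 0; Z[3]=0
i=4: i≥r, start 0; Z[4]=0
i=5: i≥r, start 0; Z[5]=1 scan→box=[5,6)
i=6: i≥r, start 0; Z[6]=0
i=7: i≥r, start 0; Z[7]=0
i=8: i≥r, start 0; Z[8]=0
i=9: i≥r, start 0; Z[9]=0
i=10: i≥r, start 0; Z[10]=0
i=11: i≥r, start 0; Z[11]=1 scan→box=[11,12)
i=12: i≥r, start 0; Z[12]=0
i=13: i≥r, start 0; Z[13]=0
i=14: i≥r, start 0; Z[14]=2 scan→box=[14,16)
i=15: min(r-i=1, Z[1]=1)=1; Z[15]=1
i=16: i≥r, start 0; Z[16]=0
i=17: i≥r, start 0; Z[17]=0
i=18: i≥r, start 0; Z[18]=0
i=19: i≥r, start 0; Z[19]=0
i=20: i≥r, start 0; Z[20]=0
i=21: i≥r, start 0; Z[21]=0
i=22: i≥r, start 0; Z[22]=1 scan→box=[22,23)
i=23: i≥r, start 0; Z[23]=0
i=24: i≥r, start 0; Z[24]=0
i=25: i≥r, start 0; Z[25]=1 scan→box=[25,26)
i=26: i≥r, start 0; Z[26]=0
i=27: i≥r, start 0; Z[27]=0
i=28: i≥r, start 0; Z[28]=0
i=29: i≥r, start 0; Z[29]=2 scan→box=[29,31)
i=30: min(r-i=1, Z[1]=1)=1; Z[30]=1
i=31: i≥r, start 0; Z[31]=0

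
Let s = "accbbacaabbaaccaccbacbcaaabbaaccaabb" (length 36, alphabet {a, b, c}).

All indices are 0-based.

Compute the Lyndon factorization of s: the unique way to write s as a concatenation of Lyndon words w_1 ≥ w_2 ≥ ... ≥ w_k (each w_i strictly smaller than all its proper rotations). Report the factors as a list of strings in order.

emit factor 1: 'accbb' (i=0, period=5)
emit factor 2: 'ac' (i=5, period=2)
emit factor 3: 'aabbaaccaccbacbc' (i=7, period=16)
emit factor 4: 'aaabbaaccaabb' (i=23, period=13)

["accbb", "ac", "aabbaaccaccbacbc", "aaabbaaccaabb"]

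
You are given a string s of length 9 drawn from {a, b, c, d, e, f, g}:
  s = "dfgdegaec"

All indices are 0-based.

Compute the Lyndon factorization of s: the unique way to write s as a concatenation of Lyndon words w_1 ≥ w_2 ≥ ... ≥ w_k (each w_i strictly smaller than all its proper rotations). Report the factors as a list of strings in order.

emit factor 1: 'dfg' (i=0, period=3)
emit factor 2: 'deg' (i=3, period=3)
emit factor 3: 'aec' (i=6, period=3)

["dfg", "deg", "aec"]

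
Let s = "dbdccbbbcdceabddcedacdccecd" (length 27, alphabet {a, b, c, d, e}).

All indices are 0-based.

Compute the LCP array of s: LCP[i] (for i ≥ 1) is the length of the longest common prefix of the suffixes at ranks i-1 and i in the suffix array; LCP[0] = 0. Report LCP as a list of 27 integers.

[0, 1, 0, 2, 1, 1, 2, 0, 1, 2, 1, 2, 3, 1, 2, 2, 0, 1, 1, 1, 3, 2, 3, 1, 0, 1, 1]

rank | idx | suffix
   0 |  12 | abddcedacdccecd
   1 |  19 | acdccecd
   2 |   5 | bbbcdceabddcedacdccecd
   3 |   6 | bbcdceabddcedacdccecd
   4 |   7 | bcdceabddcedacdccecd
   5 |   1 | bdccbbbcdceabddcedacdccecd
   6 |  13 | bddcedacdccecd
   7 |   4 | cbbbcdceabddcedacdccecd
   8 |   3 | ccbbbcdceabddcedacdccecd
   9 |  22 | ccecd
  10 |  25 | cd
  11 |  20 | cdccecd
  12 |   8 | cdceabddcedacdccecd
  13 |  10 | ceabddcedacdccecd
  14 |  23 | cecd
  15 |  16 | cedacdccecd
  16 |  26 | d
  17 |  18 | dacdccecd
  18 |   0 | dbdccbbbcdceabddcedacdccecd
  19 |   2 | dccbbbcdceabddcedacdccecd
  20 |  21 | dccecd
  21 |   9 | dceabddcedacdccecd
  22 |  15 | dcedacdccecd
  23 |  14 | ddcedacdccecd
  24 |  11 | eabddcedacdccecd
  25 |  24 | ecd
  26 |  17 | edacdccecd

SA = [12, 19, 5, 6, 7, 1, 13, 4, 3, 22, 25, 20, 8, 10, 23, 16, 26, 18, 0, 2, 21, 9, 15, 14, 11, 24, 17]
i: (SA[i-1],SA[i]) lcp shared
  1: (12,19) 1 'a'
  2: (19,5) 0 ''
  3: (5,6) 2 'bb'
  4: (6,7) 1 'b'
  5: (7,1) 1 'b'
  6: (1,13) 2 'bd'
  7: (13,4) 0 ''
  8: (4,3) 1 'c'
  9: (3,22) 2 'cc'
  10: (22,25) 1 'c'
  11: (25,20) 2 'cd'
  12: (20,8) 3 'cdc'
  13: (8,10) 1 'c'
  14: (10,23) 2 'ce'
  15: (23,16) 2 'ce'
  16: (16,26) 0 ''
  17: (26,18) 1 'd'
  18: (18,0) 1 'd'
  19: (0,2) 1 'd'
  20: (2,21) 3 'dcc'
  21: (21,9) 2 'dc'
  22: (9,15) 3 'dce'
  23: (15,14) 1 'd'
  24: (14,11) 0 ''
  25: (11,24) 1 'e'
  26: (24,17) 1 'e'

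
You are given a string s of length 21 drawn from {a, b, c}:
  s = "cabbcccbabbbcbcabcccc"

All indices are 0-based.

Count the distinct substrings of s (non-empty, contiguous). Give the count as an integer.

193

rank→(start, suffix):
  0 → (8, 'abbbcbcabcccc')
  1 → (1, 'abbcccbabbbcbcabcccc')
  2 → (15, 'abcccc')
  3 → (7, 'babbbcbcabcccc')
  4 → (9, 'bbbcbcabcccc')
  5 → (10, 'bbcbcabcccc')
  6 → (2, 'bbcccbabbbcbcabcccc')
  7 → (13, 'bcabcccc')
  8 → (11, 'bcbcabcccc')
  9 → (3, 'bcccbabbbcbcabcccc')
  10 → (16, 'bcccc')
  11 → (20, 'c')
  12 → (0, 'cabbcccbabbbcbcabcccc')
  13 → (14, 'cabcccc')
  14 → (6, 'cbabbbcbcabcccc')
  15 → (12, 'cbcabcccc')
  16 → (19, 'cc')
  17 → (5, 'ccbabbbcbcabcccc')
  18 → (18, 'ccc')
  19 → (4, 'cccbabbbcbcabcccc')
  20 → (17, 'cccc')

SA = [8, 1, 15, 7, 9, 10, 2, 13, 11, 3, 16, 20, 0, 14, 6, 12, 19, 5, 18, 4, 17]
rank  pair      lcp
   1  s[8:],s[1:]  3  'abb'
   2  s[1:],s[15:]  2  'ab'
   3  s[15:],s[7:]  0  ''
   4  s[7:],s[9:]  1  'b'
   5  s[9:],s[10:]  2  'bb'
   6  s[10:],s[2:]  3  'bbc'
   7  s[2:],s[13:]  1  'b'
   8  s[13:],s[11:]  2  'bc'
   9  s[11:],s[3:]  2  'bc'
  10  s[3:],s[16:]  4  'bccc'
  11  s[16:],s[20:]  0  ''
  12  s[20:],s[0:]  1  'c'
  13  s[0:],s[14:]  3  'cab'
  14  s[14:],s[6:]  1  'c'
  15  s[6:],s[12:]  2  'cb'
  16  s[12:],s[19:]  1  'c'
  17  s[19:],s[5:]  2  'cc'
  18  s[5:],s[18:]  2  'cc'
  19  s[18:],s[4:]  3  'ccc'
  20  s[4:],s[17:]  3  'ccc'

n(n+1)/2 = 21·22/2 = 231
Σ LCP = 0 + 3 + 2 + 0 + 1 + 2 + 3 + 1 + 2 + 2 + 4 + 0 + 1 + 3 + 1 + 2 + 1 + 2 + 2 + 3 + 3 = 38
distinct = 231 − 38 = 193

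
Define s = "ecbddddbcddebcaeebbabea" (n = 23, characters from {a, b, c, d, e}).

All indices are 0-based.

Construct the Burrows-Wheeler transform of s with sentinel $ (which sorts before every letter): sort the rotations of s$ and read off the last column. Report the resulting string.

aebcbeedcabebdddbcdbed$a

rank  rotation                  last
    0  $ecbddddbcddebcaeebbabea  a
    1  a$ecbddddbcddebcaeebbabe  e
    2  abea$ecbddddbcddebcaeebb  b
    3  aeebbabea$ecbddddbcddebc  c
    4  babea$ecbddddbcddebcaeeb  b
    5  bbabea$ecbddddbcddebcaee  e
    6  bcaeebbabea$ecbddddbcdde  e
    7  bcddebcaeebbabea$ecbdddd  d
    8  bddddbcddebcaeebbabea$ec  c
    9  bea$ecbddddbcddebcaeebba  a
   10  caeebbabea$ecbddddbcddeb  b
   11  cbddddbcddebcaeebbabea$e  e
   12  cddebcaeebbabea$ecbddddb  b
   13  dbcddebcaeebbabea$ecbddd  d
   14  ddbcddebcaeebbabea$ecbdd  d
   15  dddbcddebcaeebbabea$ecbd  d
   16  ddddbcddebcaeebbabea$ecb  b
   17  ddebcaeebbabea$ecbddddbc  c
   18  debcaeebbabea$ecbddddbcd  d
   19  ea$ecbddddbcddebcaeebbab  b
   20  ebbabea$ecbddddbcddebcae  e
   21  ebcaeebbabea$ecbddddbcdd  d
   22  ecbddddbcddebcaeebbabea$  $
   23  eebbabea$ecbddddbcddebca  a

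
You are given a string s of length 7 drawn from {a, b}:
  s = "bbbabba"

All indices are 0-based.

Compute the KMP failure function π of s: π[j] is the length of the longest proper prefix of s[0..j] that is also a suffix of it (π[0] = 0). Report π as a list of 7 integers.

π[0] = 0
j=1 s[j]='b': π[1]=1 (border 'b')
j=2 s[j]='b': π[2]=2 (border 'bb')
j=3 s[j]='a': k: 2→1→0; π[3]=0 (border '')
j=4 s[j]='b': π[4]=1 (border 'b')
j=5 s[j]='b': π[5]=2 (border 'bb')
j=6 s[j]='a': k: 2→1→0; π[6]=0 (border '')

[0, 1, 2, 0, 1, 2, 0]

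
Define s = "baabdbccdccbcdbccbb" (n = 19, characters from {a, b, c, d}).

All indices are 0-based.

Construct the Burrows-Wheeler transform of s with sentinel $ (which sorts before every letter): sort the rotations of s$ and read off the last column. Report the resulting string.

bbab$cddcaccbdbbccbc

rank  rotation              last
    0  $baabdbccdccbcdbccbb  b
    1  aabdbccdccbcdbccbb$b  b
    2  abdbccdccbcdbccbb$ba  a
    3  b$baabdbccdccbcdbccb  b
    4  baabdbccdccbcdbccbb$  $
    5  bb$baabdbccdccbcdbcc  c
    6  bccbb$baabdbccdccbcd  d
    7  bccdccbcdbccbb$baabd  d
    8  bcdbccbb$baabdbccdcc  c
    9  bdbccdccbcdbccbb$baa  a
   10  cbb$baabdbccdccbcdbc  c
   11  cbcdbccbb$baabdbccdc  c
   12  ccbb$baabdbccdccbcdb  b
   13  ccbcdbccbb$baabdbccd  d
   14  ccdccbcdbccbb$baabdb  b
   15  cdbccbb$baabdbccdccb  b
   16  cdccbcdbccbb$baabdbc  c
   17  dbccbb$baabdbccdccbc  c
   18  dbccdccbcdbccbb$baab  b
   19  dccbcdbccbb$baabdbcc  c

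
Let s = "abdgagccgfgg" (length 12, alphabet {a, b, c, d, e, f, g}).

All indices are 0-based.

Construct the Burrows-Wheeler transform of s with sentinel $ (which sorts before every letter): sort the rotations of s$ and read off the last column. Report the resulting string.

g$gagcbggdacf

rank  rotation       last
    0  $abdgagccgfgg  g
    1  abdgagccgfgg$  $
    2  agccgfgg$abdg  g
    3  bdgagccgfgg$a  a
    4  ccgfgg$abdgag  g
    5  cgfgg$abdgagc  c
    6  dgagccgfgg$ab  b
    7  fgg$abdgagccg  g
    8  g$abdgagccgfg  g
    9  gagccgfgg$abd  d
   10  gccgfgg$abdga  a
   11  gfgg$abdgagcc  c
   12  gg$abdgagccgf  f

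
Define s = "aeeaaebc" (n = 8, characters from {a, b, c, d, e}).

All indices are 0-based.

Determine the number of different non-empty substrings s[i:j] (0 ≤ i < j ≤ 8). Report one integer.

rank | idx | suffix
   0 |   3 | aaebc
   1 |   4 | aebc
   2 |   0 | aeeaaebc
   3 |   6 | bc
   4 |   7 | c
   5 |   2 | eaaebc
   6 |   5 | ebc
   7 |   1 | eeaaebc

SA = [3, 4, 0, 6, 7, 2, 5, 1]
rank  pair      lcp
   1  s[3:],s[4:]  1  'a'
   2  s[4:],s[0:]  2  'ae'
   3  s[0:],s[6:]  0  ''
   4  s[6:],s[7:]  0  ''
   5  s[7:],s[2:]  0  ''
   6  s[2:],s[5:]  1  'e'
   7  s[5:],s[1:]  1  'e'

n(n+1)/2 = 8·9/2 = 36
Σ LCP = 0 + 1 + 2 + 0 + 0 + 0 + 1 + 1 = 5
distinct = 36 − 5 = 31

31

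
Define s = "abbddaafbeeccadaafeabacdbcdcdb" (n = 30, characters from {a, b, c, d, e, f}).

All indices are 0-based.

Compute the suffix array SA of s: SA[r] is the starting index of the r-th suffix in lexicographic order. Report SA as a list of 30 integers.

sorted suffixes:
  #0 SA[0]=5  'aafbeeccadaafeabacdbcdcdb'
  #1 SA[1]=15  'aafeabacdbcdcdb'
  #2 SA[2]=19  'abacdbcdcdb'
  #3 SA[3]=0  'abbddaafbeeccadaafeabacdbcdcdb'
  #4 SA[4]=21  'acdbcdcdb'
  #5 SA[5]=13  'adaafeabacdbcdcdb'
  #6 SA[6]=6  'afbeeccadaafeabacdbcdcdb'
  #7 SA[7]=16  'afeabacdbcdcdb'
  #8 SA[8]=29  'b'
  #9 SA[9]=20  'bacdbcdcdb'
  #10 SA[10]=1  'bbddaafbeeccadaafeabacdbcdcdb'
  #11 SA[11]=24  'bcdcdb'
  #12 SA[12]=2  'bddaafbeeccadaafeabacdbcdcdb'
  #13 SA[13]=8  'beeccadaafeabacdbcdcdb'
  #14 SA[14]=12  'cadaafeabacdbcdcdb'
  #15 SA[15]=11  'ccadaafeabacdbcdcdb'
  #16 SA[16]=27  'cdb'
  #17 SA[17]=22  'cdbcdcdb'
  #18 SA[18]=25  'cdcdb'
  #19 SA[19]=4  'daafbeeccadaafeabacdbcdcdb'
  #20 SA[20]=14  'daafeabacdbcdcdb'
  #21 SA[21]=28  'db'
  #22 SA[22]=23  'dbcdcdb'
  #23 SA[23]=26  'dcdb'
  #24 SA[24]=3  'ddaafbeeccadaafeabacdbcdcdb'
  #25 SA[25]=18  'eabacdbcdcdb'
  #26 SA[26]=10  'eccadaafeabacdbcdcdb'
  #27 SA[27]=9  'eeccadaafeabacdbcdcdb'
  #28 SA[28]=7  'fbeeccadaafeabacdbcdcdb'
  #29 SA[29]=17  'feabacdbcdcdb'

[5, 15, 19, 0, 21, 13, 6, 16, 29, 20, 1, 24, 2, 8, 12, 11, 27, 22, 25, 4, 14, 28, 23, 26, 3, 18, 10, 9, 7, 17]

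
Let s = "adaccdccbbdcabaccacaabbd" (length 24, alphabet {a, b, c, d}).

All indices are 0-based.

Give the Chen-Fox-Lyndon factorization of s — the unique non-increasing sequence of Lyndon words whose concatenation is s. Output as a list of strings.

["ad", "accdccbbdc", "abaccac", "aabbd"]

emit factor 1: 'ad' (i=0, period=2)
emit factor 2: 'accdccbbdc' (i=2, period=10)
emit factor 3: 'abaccac' (i=12, period=7)
emit factor 4: 'aabbd' (i=19, period=5)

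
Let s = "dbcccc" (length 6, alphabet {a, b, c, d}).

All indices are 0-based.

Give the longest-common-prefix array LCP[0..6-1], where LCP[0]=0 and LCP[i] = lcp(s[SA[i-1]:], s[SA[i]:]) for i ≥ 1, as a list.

[0, 0, 1, 2, 3, 0]

rank | idx | suffix
   0 |   1 | bcccc
   1 |   5 | c
   2 |   4 | cc
   3 |   3 | ccc
   4 |   2 | cccc
   5 |   0 | dbcccc

SA = [1, 5, 4, 3, 2, 0]
i: (SA[i-1],SA[i]) lcp shared
  1: (1,5) 0 ''
  2: (5,4) 1 'c'
  3: (4,3) 2 'cc'
  4: (3,2) 3 'ccc'
  5: (2,0) 0 ''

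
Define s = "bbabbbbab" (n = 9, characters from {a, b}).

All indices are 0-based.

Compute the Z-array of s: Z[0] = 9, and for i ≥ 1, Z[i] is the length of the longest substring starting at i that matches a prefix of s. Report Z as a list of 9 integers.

[9, 1, 0, 2, 2, 4, 1, 0, 1]

Z[0]=9
i=1: fresh scan; Z[1]=1 scan→box=[1,2)
i=2: fresh scan; Z[2]=0
i=3: fresh scan; Z[3]=2 scan→box=[3,5)
i=4: min(r-i=1, Z[1]=1)=1; Z[4]=2 scan→box=[4,6)
i=5: min(r-i=1, Z[1]=1)=1; Z[5]=4 scan→box=[5,9)
i=6: min(r-i=3, Z[1]=1)=1; Z[6]=1
i=7: min(r-i=2, Z[2]=0)=0; Z[7]=0
i=8: min(r-i=1, Z[3]=2)=1; Z[8]=1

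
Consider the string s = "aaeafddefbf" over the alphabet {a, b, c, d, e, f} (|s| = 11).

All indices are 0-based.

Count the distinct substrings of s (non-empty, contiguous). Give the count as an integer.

rank | idx | suffix
   0 |   0 | aaeafddefbf
   1 |   1 | aeafddefbf
   2 |   3 | afddefbf
   3 |   9 | bf
   4 |   5 | ddefbf
   5 |   6 | defbf
   6 |   2 | eafddefbf
   7 |   7 | efbf
   8 |  10 | f
   9 |   8 | fbf
  10 |   4 | fddefbf

SA = [0, 1, 3, 9, 5, 6, 2, 7, 10, 8, 4]
[i] adj suffixes → lcp
  [1] 0/1 → 1 ('a')
  [2] 1/3 → 1 ('a')
  [3] 3/9 → 0 ('')
  [4] 9/5 → 0 ('')
  [5] 5/6 → 1 ('d')
  [6] 6/2 → 0 ('')
  [7] 2/7 → 1 ('e')
  [8] 7/10 → 0 ('')
  [9] 10/8 → 1 ('f')
  [10] 8/4 → 1 ('f')

n(n+1)/2 = 11·12/2 = 66
Σ LCP = 0 + 1 + 1 + 0 + 0 + 1 + 0 + 1 + 0 + 1 + 1 = 6
distinct = 66 − 6 = 60

60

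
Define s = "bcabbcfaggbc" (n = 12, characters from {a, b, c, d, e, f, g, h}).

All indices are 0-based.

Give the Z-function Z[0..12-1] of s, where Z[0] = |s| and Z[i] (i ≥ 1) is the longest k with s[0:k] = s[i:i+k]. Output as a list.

[12, 0, 0, 1, 2, 0, 0, 0, 0, 0, 2, 0]

Z[0]=12
i=1: i≥r, start 0; Z[1]=0
i=2: i≥r, start 0; Z[2]=0
i=3: i≥r, start 0; Z[3]=1 scan→box=[3,4)
i=4: i≥r, start 0; Z[4]=2 scan→box=[4,6)
i=5: min(r-i=1, Z[1]=0)=0; Z[5]=0
i=6: i≥r, start 0; Z[6]=0
i=7: i≥r, start 0; Z[7]=0
i=8: i≥r, start 0; Z[8]=0
i=9: i≥r, start 0; Z[9]=0
i=10: i≥r, start 0; Z[10]=2 scan→box=[10,12)
i=11: min(r-i=1, Z[1]=0)=0; Z[11]=0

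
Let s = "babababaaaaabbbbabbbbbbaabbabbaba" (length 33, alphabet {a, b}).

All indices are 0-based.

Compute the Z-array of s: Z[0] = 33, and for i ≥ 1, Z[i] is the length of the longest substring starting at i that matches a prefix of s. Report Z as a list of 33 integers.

[33, 0, 6, 0, 4, 0, 2, 0, 0, 0, 0, 0, 1, 1, 1, 3, 0, 1, 1, 1, 1, 1, 2, 0, 0, 1, 3, 0, 1, 4, 0, 2, 0]

Z[0]=33
i=1: i≥r, start 0; Z[1]=0
i=2: i≥r, start 0; Z[2]=6 extend→box=[2,8)
i=3: min(r-i=5, Z[1]=0)=0; Z[3]=0
i=4: min(r-i=4, Z[2]=6)=4; Z[4]=4
i=5: min(r-i=3, Z[3]=0)=0; Z[5]=0
i=6: min(r-i=2, Z[4]=4)=2; Z[6]=2
i=7: min(r-i=1, Z[5]=0)=0; Z[7]=0
i=8: i≥r, start 0; Z[8]=0
i=9: i≥r, start 0; Z[9]=0
i=10: i≥r, start 0; Z[10]=0
i=11: i≥r, start 0; Z[11]=0
i=12: i≥r, start 0; Z[12]=1 extend→box=[12,13)
i=13: i≥r, start 0; Z[13]=1 extend→box=[13,14)
i=14: i≥r, start 0; Z[14]=1 extend→box=[14,15)
i=15: i≥r, start 0; Z[15]=3 extend→box=[15,18)
i=16: min(r-i=2, Z[1]=0)=0; Z[16]=0
i=17: min(r-i=1, Z[2]=6)=1; Z[17]=1
i=18: i≥r, start 0; Z[18]=1 extend→box=[18,19)
i=19: i≥r, start 0; Z[19]=1 extend→box=[19,20)
i=20: i≥r, start 0; Z[20]=1 extend→box=[20,21)
i=21: i≥r, start 0; Z[21]=1 extend→box=[21,22)
i=22: i≥r, start 0; Z[22]=2 extend→box=[22,24)
i=23: min(r-i=1, Z[1]=0)=0; Z[23]=0
i=24: i≥r, start 0; Z[24]=0
i=25: i≥r, start 0; Z[25]=1 extend→box=[25,26)
i=26: i≥r, start 0; Z[26]=3 extend→box=[26,29)
i=27: min(r-i=2, Z[1]=0)=0; Z[27]=0
i=28: min(r-i=1, Z[2]=6)=1; Z[28]=1
i=29: i≥r, start 0; Z[29]=4 extend→box=[29,33)
i=30: min(r-i=3, Z[1]=0)=0; Z[30]=0
i=31: min(r-i=2, Z[2]=6)=2; Z[31]=2
i=32: min(r-i=1, Z[3]=0)=0; Z[32]=0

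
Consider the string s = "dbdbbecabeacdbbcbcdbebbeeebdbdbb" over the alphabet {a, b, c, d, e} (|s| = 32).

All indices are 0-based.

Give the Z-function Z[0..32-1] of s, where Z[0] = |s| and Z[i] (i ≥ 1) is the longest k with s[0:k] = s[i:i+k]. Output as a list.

[32, 0, 2, 0, 0, 0, 0, 0, 0, 0, 0, 0, 2, 0, 0, 0, 0, 0, 2, 0, 0, 0, 0, 0, 0, 0, 0, 5, 0, 2, 0, 0]

Z[0]=32
i=1: i≥r, start 0; Z[1]=0
i=2: i≥r, start 0; Z[2]=2 grow→box=[2,4)
i=3: min(r-i=1, Z[1]=0)=0; Z[3]=0
i=4: i≥r, start 0; Z[4]=0
i=5: i≥r, start 0; Z[5]=0
i=6: i≥r, start 0; Z[6]=0
i=7: i≥r, start 0; Z[7]=0
i=8: i≥r, start 0; Z[8]=0
i=9: i≥r, start 0; Z[9]=0
i=10: i≥r, start 0; Z[10]=0
i=11: i≥r, start 0; Z[11]=0
i=12: i≥r, start 0; Z[12]=2 grow→box=[12,14)
i=13: min(r-i=1, Z[1]=0)=0; Z[13]=0
i=14: i≥r, start 0; Z[14]=0
i=15: i≥r, start 0; Z[15]=0
i=16: i≥r, start 0; Z[16]=0
i=17: i≥r, start 0; Z[17]=0
i=18: i≥r, start 0; Z[18]=2 grow→box=[18,20)
i=19: min(r-i=1, Z[1]=0)=0; Z[19]=0
i=20: i≥r, start 0; Z[20]=0
i=21: i≥r, start 0; Z[21]=0
i=22: i≥r, start 0; Z[22]=0
i=23: i≥r, start 0; Z[23]=0
i=24: i≥r, start 0; Z[24]=0
i=25: i≥r, start 0; Z[25]=0
i=26: i≥r, start 0; Z[26]=0
i=27: i≥r, start 0; Z[27]=5 grow→box=[27,32)
i=28: min(r-i=4, Z[1]=0)=0; Z[28]=0
i=29: min(r-i=3, Z[2]=2)=2; Z[29]=2
i=30: min(r-i=2, Z[3]=0)=0; Z[30]=0
i=31: min(r-i=1, Z[4]=0)=0; Z[31]=0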